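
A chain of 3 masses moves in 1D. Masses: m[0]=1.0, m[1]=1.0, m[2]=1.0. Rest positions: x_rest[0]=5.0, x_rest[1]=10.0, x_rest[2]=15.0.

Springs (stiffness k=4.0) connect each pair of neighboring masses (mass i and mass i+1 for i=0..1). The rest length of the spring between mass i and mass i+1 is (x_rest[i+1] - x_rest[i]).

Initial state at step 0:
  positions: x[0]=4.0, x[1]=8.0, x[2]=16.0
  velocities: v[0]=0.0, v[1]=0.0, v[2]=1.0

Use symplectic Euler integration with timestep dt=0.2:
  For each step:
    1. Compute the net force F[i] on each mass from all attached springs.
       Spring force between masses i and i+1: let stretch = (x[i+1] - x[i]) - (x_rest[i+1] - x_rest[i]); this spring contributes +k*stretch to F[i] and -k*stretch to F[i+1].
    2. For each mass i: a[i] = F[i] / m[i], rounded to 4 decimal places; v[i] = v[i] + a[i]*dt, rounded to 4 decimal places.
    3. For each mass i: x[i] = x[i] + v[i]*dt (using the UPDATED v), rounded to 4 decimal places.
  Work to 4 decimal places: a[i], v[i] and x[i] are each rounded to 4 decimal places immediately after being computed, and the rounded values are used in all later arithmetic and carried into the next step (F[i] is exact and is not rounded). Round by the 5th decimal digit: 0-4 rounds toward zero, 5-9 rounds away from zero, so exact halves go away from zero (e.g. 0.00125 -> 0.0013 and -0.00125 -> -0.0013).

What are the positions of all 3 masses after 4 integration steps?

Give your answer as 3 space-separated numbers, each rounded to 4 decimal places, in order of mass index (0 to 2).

Answer: 3.8948 10.9886 13.9166

Derivation:
Step 0: x=[4.0000 8.0000 16.0000] v=[0.0000 0.0000 1.0000]
Step 1: x=[3.8400 8.6400 15.7200] v=[-0.8000 3.2000 -1.4000]
Step 2: x=[3.6480 9.6448 15.1072] v=[-0.9600 5.0240 -3.0640]
Step 3: x=[3.6155 10.5641 14.4204] v=[-0.1626 4.5965 -3.4339]
Step 4: x=[3.8948 10.9886 13.9166] v=[1.3963 2.1227 -2.5189]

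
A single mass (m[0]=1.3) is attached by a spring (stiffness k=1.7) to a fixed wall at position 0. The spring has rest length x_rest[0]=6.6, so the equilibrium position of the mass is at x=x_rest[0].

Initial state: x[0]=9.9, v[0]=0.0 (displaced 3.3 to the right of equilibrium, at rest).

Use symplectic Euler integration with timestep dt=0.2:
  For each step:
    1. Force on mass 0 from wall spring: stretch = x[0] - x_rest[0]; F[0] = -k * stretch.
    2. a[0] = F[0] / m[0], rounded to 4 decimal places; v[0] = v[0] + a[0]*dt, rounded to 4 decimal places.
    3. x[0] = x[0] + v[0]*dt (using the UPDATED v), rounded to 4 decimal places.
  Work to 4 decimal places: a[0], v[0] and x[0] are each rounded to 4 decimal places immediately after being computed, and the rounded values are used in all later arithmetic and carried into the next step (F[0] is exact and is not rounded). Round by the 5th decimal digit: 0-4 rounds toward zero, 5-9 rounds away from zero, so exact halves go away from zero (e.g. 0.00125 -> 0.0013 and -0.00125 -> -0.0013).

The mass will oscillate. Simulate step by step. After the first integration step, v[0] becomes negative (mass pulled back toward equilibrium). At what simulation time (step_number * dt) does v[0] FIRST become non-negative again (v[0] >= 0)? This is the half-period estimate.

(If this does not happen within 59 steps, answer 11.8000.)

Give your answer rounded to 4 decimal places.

Step 0: x=[9.9000] v=[0.0000]
Step 1: x=[9.7274] v=[-0.8631]
Step 2: x=[9.3912] v=[-1.6810]
Step 3: x=[8.9090] v=[-2.4110]
Step 4: x=[8.3060] v=[-3.0149]
Step 5: x=[7.6138] v=[-3.4611]
Step 6: x=[6.8686] v=[-3.7262]
Step 7: x=[6.1093] v=[-3.7964]
Step 8: x=[5.3757] v=[-3.6681]
Step 9: x=[4.7061] v=[-3.3479]
Step 10: x=[4.1356] v=[-2.8526]
Step 11: x=[3.6940] v=[-2.2081]
Step 12: x=[3.4044] v=[-1.4481]
Step 13: x=[3.2819] v=[-0.6123]
Step 14: x=[3.3330] v=[0.2555]
First v>=0 after going negative at step 14, time=2.8000

Answer: 2.8000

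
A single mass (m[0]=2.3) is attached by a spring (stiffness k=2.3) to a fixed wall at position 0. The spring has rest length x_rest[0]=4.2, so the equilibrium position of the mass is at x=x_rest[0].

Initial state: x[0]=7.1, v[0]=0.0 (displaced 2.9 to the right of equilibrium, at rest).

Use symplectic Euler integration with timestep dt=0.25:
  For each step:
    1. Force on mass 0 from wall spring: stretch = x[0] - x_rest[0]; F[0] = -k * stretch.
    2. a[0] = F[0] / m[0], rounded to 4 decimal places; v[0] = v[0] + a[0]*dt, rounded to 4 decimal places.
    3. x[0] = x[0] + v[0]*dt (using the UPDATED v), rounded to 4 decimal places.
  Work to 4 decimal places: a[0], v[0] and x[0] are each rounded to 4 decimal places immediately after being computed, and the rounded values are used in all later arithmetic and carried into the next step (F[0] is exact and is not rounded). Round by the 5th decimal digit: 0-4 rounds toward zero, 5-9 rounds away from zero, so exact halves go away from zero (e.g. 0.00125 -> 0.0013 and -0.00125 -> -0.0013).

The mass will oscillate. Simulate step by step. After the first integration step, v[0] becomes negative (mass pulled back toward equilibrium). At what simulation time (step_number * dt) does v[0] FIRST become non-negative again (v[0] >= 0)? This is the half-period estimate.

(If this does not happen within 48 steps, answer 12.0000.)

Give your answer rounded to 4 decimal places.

Answer: 3.2500

Derivation:
Step 0: x=[7.1000] v=[0.0000]
Step 1: x=[6.9188] v=[-0.7250]
Step 2: x=[6.5676] v=[-1.4047]
Step 3: x=[6.0685] v=[-1.9966]
Step 4: x=[5.4526] v=[-2.4637]
Step 5: x=[4.7584] v=[-2.7769]
Step 6: x=[4.0293] v=[-2.9165]
Step 7: x=[3.3109] v=[-2.8738]
Step 8: x=[2.6480] v=[-2.6515]
Step 9: x=[2.0821] v=[-2.2635]
Step 10: x=[1.6486] v=[-1.7340]
Step 11: x=[1.3746] v=[-1.0962]
Step 12: x=[1.2771] v=[-0.3899]
Step 13: x=[1.3623] v=[0.3408]
First v>=0 after going negative at step 13, time=3.2500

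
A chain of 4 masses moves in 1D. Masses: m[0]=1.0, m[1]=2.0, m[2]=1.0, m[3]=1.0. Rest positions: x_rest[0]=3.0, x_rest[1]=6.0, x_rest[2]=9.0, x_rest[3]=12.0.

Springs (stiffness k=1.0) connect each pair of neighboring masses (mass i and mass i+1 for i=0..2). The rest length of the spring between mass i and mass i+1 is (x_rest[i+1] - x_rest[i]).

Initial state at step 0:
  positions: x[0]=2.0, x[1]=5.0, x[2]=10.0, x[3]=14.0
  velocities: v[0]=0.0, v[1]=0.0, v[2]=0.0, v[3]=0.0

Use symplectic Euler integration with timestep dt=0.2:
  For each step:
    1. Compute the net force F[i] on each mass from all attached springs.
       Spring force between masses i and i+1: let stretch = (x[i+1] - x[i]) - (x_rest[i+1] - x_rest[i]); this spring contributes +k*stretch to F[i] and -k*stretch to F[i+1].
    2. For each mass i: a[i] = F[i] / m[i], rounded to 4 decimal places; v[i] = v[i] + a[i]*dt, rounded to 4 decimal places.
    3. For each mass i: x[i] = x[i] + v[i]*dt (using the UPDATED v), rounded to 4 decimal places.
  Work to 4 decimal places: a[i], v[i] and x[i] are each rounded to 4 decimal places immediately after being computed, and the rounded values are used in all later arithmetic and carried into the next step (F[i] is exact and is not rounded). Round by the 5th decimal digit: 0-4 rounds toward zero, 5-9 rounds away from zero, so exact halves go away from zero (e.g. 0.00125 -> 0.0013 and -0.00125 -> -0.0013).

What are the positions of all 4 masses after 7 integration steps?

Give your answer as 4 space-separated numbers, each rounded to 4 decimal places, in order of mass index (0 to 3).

Answer: 2.1703 5.8551 9.2156 12.9037

Derivation:
Step 0: x=[2.0000 5.0000 10.0000 14.0000] v=[0.0000 0.0000 0.0000 0.0000]
Step 1: x=[2.0000 5.0400 9.9600 13.9600] v=[0.0000 0.2000 -0.2000 -0.2000]
Step 2: x=[2.0016 5.1176 9.8832 13.8800] v=[0.0080 0.3880 -0.3840 -0.4000]
Step 3: x=[2.0078 5.2282 9.7756 13.7601] v=[0.0312 0.5530 -0.5378 -0.5994]
Step 4: x=[2.0229 5.3653 9.6455 13.6008] v=[0.0753 0.6857 -0.6504 -0.7963]
Step 5: x=[2.0517 5.5212 9.5024 13.4033] v=[0.1438 0.7795 -0.7154 -0.9874]
Step 6: x=[2.0992 5.6873 9.3561 13.1698] v=[0.2377 0.8307 -0.7315 -1.1676]
Step 7: x=[2.1703 5.8551 9.2156 12.9037] v=[0.3553 0.8388 -0.7025 -1.3303]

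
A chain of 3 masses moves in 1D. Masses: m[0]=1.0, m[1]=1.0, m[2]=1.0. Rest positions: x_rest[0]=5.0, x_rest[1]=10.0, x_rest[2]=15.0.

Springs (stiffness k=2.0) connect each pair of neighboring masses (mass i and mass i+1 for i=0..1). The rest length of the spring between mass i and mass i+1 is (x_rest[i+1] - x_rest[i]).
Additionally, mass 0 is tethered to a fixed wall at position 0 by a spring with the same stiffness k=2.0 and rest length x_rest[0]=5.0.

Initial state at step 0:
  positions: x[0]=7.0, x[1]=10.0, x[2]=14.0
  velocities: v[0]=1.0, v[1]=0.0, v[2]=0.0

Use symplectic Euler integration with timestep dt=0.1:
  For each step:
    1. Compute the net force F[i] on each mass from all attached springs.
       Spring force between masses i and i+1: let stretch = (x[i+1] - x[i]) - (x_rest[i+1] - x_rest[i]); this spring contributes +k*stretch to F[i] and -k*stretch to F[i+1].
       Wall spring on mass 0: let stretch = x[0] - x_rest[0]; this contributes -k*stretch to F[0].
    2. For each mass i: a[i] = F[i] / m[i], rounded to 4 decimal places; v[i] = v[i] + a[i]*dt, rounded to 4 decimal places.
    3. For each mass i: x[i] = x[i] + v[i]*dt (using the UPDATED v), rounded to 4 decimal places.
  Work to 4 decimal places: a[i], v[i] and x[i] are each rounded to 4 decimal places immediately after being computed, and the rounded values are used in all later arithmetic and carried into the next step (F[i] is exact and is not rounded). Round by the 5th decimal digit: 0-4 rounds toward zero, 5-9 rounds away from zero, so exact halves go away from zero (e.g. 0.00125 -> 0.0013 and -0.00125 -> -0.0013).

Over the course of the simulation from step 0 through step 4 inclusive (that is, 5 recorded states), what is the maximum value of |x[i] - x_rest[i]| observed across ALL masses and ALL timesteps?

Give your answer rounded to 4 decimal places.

Answer: 2.0200

Derivation:
Step 0: x=[7.0000 10.0000 14.0000] v=[1.0000 0.0000 0.0000]
Step 1: x=[7.0200 10.0200 14.0200] v=[0.2000 0.2000 0.2000]
Step 2: x=[6.9596 10.0600 14.0600] v=[-0.6040 0.4000 0.4000]
Step 3: x=[6.8220 10.1180 14.1200] v=[-1.3758 0.5799 0.6000]
Step 4: x=[6.6139 10.1901 14.2000] v=[-2.0810 0.7211 0.7996]
Max displacement = 2.0200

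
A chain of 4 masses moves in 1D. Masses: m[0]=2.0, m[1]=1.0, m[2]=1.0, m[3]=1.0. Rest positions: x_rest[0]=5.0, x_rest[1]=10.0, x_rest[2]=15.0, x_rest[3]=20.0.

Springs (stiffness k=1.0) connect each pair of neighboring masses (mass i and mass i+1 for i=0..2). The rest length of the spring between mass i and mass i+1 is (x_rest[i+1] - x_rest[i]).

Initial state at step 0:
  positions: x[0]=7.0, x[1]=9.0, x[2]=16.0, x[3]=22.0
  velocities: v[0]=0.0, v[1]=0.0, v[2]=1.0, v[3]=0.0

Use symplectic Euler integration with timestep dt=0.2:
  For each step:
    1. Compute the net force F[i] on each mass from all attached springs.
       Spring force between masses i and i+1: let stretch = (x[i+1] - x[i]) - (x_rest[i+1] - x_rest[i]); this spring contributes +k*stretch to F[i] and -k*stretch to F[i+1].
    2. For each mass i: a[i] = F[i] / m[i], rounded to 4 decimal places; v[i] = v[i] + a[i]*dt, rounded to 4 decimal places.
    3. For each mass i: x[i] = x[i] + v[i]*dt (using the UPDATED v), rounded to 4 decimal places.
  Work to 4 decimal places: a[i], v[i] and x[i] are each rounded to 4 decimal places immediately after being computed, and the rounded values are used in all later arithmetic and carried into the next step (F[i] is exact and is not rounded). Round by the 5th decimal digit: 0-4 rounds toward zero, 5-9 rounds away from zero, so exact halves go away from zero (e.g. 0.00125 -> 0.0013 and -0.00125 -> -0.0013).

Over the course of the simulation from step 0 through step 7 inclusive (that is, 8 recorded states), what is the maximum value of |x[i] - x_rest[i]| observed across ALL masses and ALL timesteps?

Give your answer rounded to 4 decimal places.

Step 0: x=[7.0000 9.0000 16.0000 22.0000] v=[0.0000 0.0000 1.0000 0.0000]
Step 1: x=[6.9400 9.2000 16.1600 21.9600] v=[-0.3000 1.0000 0.8000 -0.2000]
Step 2: x=[6.8252 9.5880 16.2736 21.8880] v=[-0.5740 1.9400 0.5680 -0.3600]
Step 3: x=[6.6657 10.1329 16.3444 21.7914] v=[-0.7977 2.7246 0.3538 -0.4829]
Step 4: x=[6.4755 10.7876 16.3846 21.6769] v=[-0.9510 3.2735 0.2009 -0.5723]
Step 5: x=[6.2715 11.4937 16.4126 21.5507] v=[-1.0198 3.5305 0.1400 -0.6308]
Step 6: x=[6.0720 12.1877 16.4494 21.4190] v=[-0.9976 3.4698 0.1838 -0.6584]
Step 7: x=[5.8948 12.8075 16.5145 21.2885] v=[-0.8860 3.0990 0.3254 -0.6523]
Max displacement = 2.8075

Answer: 2.8075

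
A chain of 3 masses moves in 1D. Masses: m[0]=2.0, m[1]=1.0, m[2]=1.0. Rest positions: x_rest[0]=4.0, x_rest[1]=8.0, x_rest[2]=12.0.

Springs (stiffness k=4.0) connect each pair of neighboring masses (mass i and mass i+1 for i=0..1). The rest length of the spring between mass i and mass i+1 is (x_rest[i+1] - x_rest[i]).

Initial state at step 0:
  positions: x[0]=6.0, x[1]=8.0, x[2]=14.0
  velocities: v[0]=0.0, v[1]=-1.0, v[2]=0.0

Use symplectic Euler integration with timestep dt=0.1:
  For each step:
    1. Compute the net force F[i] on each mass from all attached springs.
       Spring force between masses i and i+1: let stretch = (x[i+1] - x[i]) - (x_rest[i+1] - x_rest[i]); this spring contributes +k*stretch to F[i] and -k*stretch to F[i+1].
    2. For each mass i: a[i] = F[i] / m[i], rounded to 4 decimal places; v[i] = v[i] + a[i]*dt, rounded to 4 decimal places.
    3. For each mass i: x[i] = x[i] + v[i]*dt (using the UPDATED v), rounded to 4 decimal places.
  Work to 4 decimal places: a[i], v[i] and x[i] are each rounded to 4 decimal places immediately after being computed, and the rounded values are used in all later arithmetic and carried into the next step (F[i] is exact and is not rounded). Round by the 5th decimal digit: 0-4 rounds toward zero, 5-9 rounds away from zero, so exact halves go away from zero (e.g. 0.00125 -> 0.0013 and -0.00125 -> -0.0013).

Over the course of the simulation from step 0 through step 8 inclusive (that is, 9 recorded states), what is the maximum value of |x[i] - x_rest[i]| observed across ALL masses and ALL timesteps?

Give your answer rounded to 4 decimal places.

Step 0: x=[6.0000 8.0000 14.0000] v=[0.0000 -1.0000 0.0000]
Step 1: x=[5.9600 8.0600 13.9200] v=[-0.4000 0.6000 -0.8000]
Step 2: x=[5.8820 8.2704 13.7656] v=[-0.7800 2.1040 -1.5440]
Step 3: x=[5.7718 8.6051 13.5514] v=[-1.1023 3.3467 -2.1421]
Step 4: x=[5.6382 9.0243 13.2993] v=[-1.3356 4.1919 -2.5206]
Step 5: x=[5.4924 9.4791 13.0362] v=[-1.4584 4.5475 -2.6306]
Step 6: x=[5.3463 9.9167 12.7909] v=[-1.4611 4.3757 -2.4534]
Step 7: x=[5.2116 10.2864 12.5906] v=[-1.3470 3.6972 -2.0031]
Step 8: x=[5.0984 10.5453 12.4581] v=[-1.1320 2.5890 -1.3248]
Max displacement = 2.5453

Answer: 2.5453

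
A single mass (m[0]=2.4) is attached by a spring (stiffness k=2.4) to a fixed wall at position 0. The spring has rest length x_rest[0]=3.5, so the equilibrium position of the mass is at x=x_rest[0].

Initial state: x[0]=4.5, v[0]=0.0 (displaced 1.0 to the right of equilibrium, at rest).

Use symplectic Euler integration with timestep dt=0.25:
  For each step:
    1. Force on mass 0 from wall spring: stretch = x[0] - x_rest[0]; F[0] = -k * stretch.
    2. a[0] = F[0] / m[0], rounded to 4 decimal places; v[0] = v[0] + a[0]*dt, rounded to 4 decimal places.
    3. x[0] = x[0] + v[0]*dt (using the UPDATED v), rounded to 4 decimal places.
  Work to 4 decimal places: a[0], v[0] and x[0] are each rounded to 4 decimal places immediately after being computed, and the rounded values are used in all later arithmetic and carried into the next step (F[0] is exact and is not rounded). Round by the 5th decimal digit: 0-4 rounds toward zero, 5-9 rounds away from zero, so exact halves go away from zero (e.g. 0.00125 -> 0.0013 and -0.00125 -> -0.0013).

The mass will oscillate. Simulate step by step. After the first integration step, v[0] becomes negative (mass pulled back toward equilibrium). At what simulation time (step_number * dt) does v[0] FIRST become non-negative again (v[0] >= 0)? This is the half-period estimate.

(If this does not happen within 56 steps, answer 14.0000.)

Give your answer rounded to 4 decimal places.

Answer: 3.2500

Derivation:
Step 0: x=[4.5000] v=[0.0000]
Step 1: x=[4.4375] v=[-0.2500]
Step 2: x=[4.3164] v=[-0.4844]
Step 3: x=[4.1443] v=[-0.6885]
Step 4: x=[3.9319] v=[-0.8496]
Step 5: x=[3.6925] v=[-0.9576]
Step 6: x=[3.4411] v=[-1.0057]
Step 7: x=[3.1934] v=[-0.9910]
Step 8: x=[2.9648] v=[-0.9144]
Step 9: x=[2.7697] v=[-0.7806]
Step 10: x=[2.6202] v=[-0.5980]
Step 11: x=[2.5257] v=[-0.3781]
Step 12: x=[2.4921] v=[-0.1345]
Step 13: x=[2.5215] v=[0.1175]
First v>=0 after going negative at step 13, time=3.2500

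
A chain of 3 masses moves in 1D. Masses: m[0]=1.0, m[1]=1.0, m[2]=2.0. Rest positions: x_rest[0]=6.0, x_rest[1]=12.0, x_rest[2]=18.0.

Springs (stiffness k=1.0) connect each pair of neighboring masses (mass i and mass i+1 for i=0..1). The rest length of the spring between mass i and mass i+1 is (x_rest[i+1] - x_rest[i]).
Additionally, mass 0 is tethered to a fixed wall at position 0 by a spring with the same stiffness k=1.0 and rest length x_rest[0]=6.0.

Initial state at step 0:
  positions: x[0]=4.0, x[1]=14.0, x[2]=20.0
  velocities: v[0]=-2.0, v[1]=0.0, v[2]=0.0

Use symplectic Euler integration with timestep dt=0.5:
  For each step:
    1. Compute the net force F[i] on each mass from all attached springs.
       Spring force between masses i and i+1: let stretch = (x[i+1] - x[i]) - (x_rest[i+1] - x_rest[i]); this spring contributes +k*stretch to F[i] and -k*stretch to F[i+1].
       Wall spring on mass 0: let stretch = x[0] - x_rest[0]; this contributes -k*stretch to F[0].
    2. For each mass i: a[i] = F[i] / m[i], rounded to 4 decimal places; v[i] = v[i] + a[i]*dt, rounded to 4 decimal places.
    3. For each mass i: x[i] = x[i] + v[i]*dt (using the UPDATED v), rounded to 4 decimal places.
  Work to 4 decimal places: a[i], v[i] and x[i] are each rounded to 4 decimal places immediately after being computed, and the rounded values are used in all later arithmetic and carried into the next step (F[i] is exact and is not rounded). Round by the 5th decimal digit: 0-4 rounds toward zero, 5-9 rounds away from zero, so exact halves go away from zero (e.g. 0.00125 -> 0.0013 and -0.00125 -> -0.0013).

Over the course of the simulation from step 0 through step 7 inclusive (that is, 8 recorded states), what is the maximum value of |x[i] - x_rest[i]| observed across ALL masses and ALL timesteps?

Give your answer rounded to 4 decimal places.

Step 0: x=[4.0000 14.0000 20.0000] v=[-2.0000 0.0000 0.0000]
Step 1: x=[4.5000 13.0000 20.0000] v=[1.0000 -2.0000 0.0000]
Step 2: x=[6.0000 11.6250 19.8750] v=[3.0000 -2.7500 -0.2500]
Step 3: x=[7.4063 10.9063 19.4688] v=[2.8125 -1.4375 -0.8125]
Step 4: x=[7.8360 11.4532 18.7422] v=[0.8594 1.0938 -1.4532]
Step 5: x=[7.2110 12.9181 17.8545] v=[-1.2500 2.9297 -1.7755]
Step 6: x=[6.2100 14.1903 17.0997] v=[-2.0020 2.5444 -1.5096]
Step 7: x=[5.6516 14.1948 16.7312] v=[-1.1169 0.0090 -0.7370]
Max displacement = 2.1948

Answer: 2.1948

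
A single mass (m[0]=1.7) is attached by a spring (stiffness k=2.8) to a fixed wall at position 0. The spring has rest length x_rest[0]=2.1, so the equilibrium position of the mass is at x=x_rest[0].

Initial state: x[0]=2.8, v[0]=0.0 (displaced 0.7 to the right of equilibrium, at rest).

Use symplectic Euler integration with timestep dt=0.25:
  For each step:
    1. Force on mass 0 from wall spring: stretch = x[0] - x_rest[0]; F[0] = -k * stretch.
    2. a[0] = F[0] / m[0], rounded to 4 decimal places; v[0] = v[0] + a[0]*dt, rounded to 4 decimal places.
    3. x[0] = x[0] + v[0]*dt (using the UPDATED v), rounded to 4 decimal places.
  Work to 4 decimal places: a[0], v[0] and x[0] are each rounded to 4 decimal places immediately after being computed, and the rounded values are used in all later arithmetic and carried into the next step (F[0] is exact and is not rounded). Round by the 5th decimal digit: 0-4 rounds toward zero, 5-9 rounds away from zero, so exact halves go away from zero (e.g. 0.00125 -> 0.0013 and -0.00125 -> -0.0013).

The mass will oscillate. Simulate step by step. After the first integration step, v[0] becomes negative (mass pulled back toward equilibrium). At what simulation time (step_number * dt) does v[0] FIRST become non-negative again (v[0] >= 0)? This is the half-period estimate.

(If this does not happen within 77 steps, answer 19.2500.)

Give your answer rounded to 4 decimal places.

Answer: 2.5000

Derivation:
Step 0: x=[2.8000] v=[0.0000]
Step 1: x=[2.7280] v=[-0.2882]
Step 2: x=[2.5913] v=[-0.5468]
Step 3: x=[2.4040] v=[-0.7491]
Step 4: x=[2.1854] v=[-0.8743]
Step 5: x=[1.9580] v=[-0.9095]
Step 6: x=[1.7453] v=[-0.8510]
Step 7: x=[1.5691] v=[-0.7050]
Step 8: x=[1.4475] v=[-0.4864]
Step 9: x=[1.3931] v=[-0.2177]
Step 10: x=[1.4115] v=[0.0734]
First v>=0 after going negative at step 10, time=2.5000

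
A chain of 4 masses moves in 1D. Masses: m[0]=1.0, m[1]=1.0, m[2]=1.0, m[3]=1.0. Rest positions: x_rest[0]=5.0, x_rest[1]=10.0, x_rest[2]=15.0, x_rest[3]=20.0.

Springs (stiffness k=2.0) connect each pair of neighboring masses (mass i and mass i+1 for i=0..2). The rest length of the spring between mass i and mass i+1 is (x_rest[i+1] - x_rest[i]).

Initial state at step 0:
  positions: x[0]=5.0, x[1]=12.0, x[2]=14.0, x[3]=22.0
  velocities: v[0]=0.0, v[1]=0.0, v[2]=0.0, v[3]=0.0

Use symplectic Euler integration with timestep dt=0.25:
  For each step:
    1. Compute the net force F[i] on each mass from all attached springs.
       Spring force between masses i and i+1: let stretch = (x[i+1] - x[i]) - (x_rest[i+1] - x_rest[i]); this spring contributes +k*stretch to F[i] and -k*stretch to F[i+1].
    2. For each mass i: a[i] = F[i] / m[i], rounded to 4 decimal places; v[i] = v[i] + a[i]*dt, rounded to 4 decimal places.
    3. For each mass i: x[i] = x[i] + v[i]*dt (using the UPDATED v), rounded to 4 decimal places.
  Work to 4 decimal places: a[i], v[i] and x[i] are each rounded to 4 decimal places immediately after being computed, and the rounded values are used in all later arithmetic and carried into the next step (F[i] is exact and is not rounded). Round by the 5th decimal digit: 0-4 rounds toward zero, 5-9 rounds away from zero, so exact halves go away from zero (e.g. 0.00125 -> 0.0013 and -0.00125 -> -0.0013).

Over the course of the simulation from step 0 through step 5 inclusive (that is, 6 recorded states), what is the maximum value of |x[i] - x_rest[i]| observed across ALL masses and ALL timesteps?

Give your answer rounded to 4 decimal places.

Answer: 2.6734

Derivation:
Step 0: x=[5.0000 12.0000 14.0000 22.0000] v=[0.0000 0.0000 0.0000 0.0000]
Step 1: x=[5.2500 11.3750 14.7500 21.6250] v=[1.0000 -2.5000 3.0000 -1.5000]
Step 2: x=[5.6406 10.4063 15.9375 21.0156] v=[1.5625 -3.8750 4.7500 -2.4375]
Step 3: x=[6.0020 9.5332 17.0684 20.3965] v=[1.4454 -3.4923 4.5235 -2.4766]
Step 4: x=[6.1798 9.1606 17.6734 19.9863] v=[0.7110 -1.4903 2.4200 -1.6407]
Step 5: x=[6.1052 9.4795 17.5034 19.9120] v=[-0.2986 1.2757 -0.6800 -0.2972]
Max displacement = 2.6734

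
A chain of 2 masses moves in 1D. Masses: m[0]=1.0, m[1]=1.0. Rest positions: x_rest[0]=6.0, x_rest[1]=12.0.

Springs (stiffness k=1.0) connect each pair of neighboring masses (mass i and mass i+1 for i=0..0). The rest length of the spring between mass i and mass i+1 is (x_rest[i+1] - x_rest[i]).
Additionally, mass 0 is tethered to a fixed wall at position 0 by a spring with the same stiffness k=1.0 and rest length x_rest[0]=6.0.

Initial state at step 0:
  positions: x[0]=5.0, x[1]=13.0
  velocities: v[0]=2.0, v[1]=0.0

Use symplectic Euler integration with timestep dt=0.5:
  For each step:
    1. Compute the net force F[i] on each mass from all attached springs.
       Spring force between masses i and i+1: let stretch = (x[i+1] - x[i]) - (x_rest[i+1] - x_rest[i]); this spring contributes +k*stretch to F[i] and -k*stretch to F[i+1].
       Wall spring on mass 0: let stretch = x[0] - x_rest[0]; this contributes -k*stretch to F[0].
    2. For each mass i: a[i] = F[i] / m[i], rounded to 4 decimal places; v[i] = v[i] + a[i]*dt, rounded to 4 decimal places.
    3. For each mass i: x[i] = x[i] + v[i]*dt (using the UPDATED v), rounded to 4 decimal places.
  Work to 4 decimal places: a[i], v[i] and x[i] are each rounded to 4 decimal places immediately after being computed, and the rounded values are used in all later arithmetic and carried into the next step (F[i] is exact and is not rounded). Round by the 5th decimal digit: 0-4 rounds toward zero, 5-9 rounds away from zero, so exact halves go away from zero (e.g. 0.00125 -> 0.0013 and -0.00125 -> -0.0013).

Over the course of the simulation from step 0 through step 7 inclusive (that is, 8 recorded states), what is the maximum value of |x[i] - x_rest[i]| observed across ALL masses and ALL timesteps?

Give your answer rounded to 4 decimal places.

Step 0: x=[5.0000 13.0000] v=[2.0000 0.0000]
Step 1: x=[6.7500 12.5000] v=[3.5000 -1.0000]
Step 2: x=[8.2500 12.0625] v=[3.0000 -0.8750]
Step 3: x=[8.6407 12.1719] v=[0.7813 0.2188]
Step 4: x=[7.7540 12.8985] v=[-1.7735 1.4532]
Step 5: x=[6.2149 13.8390] v=[-3.0783 1.8810]
Step 6: x=[5.0281 14.3735] v=[-2.3737 1.0690]
Step 7: x=[4.9206 14.0717] v=[-0.2151 -0.6037]
Max displacement = 2.6407

Answer: 2.6407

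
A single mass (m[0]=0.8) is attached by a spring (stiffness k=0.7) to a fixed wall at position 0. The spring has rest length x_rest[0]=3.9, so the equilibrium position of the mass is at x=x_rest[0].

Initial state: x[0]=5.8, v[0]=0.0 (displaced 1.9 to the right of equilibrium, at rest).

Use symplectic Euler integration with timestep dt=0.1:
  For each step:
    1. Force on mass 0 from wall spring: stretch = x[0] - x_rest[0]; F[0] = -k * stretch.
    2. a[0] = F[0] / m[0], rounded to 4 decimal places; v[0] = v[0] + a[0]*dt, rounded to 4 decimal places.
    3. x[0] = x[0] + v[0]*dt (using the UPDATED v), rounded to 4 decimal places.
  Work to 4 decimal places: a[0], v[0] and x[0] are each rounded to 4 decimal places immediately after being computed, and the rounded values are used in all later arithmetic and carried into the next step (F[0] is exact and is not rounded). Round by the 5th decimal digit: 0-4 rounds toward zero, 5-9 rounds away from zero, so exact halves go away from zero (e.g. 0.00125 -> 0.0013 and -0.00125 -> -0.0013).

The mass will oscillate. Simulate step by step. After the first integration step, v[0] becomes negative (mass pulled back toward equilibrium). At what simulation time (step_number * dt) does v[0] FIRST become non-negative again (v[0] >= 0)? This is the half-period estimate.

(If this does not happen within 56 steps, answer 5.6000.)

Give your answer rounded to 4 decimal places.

Answer: 3.4000

Derivation:
Step 0: x=[5.8000] v=[0.0000]
Step 1: x=[5.7834] v=[-0.1663]
Step 2: x=[5.7503] v=[-0.3311]
Step 3: x=[5.7010] v=[-0.4930]
Step 4: x=[5.6359] v=[-0.6506]
Step 5: x=[5.5557] v=[-0.8025]
Step 6: x=[5.4610] v=[-0.9474]
Step 7: x=[5.3526] v=[-1.0840]
Step 8: x=[5.2315] v=[-1.2111]
Step 9: x=[5.0987] v=[-1.3276]
Step 10: x=[4.9555] v=[-1.4325]
Step 11: x=[4.8030] v=[-1.5249]
Step 12: x=[4.6426] v=[-1.6039]
Step 13: x=[4.4757] v=[-1.6689]
Step 14: x=[4.3038] v=[-1.7193]
Step 15: x=[4.1283] v=[-1.7546]
Step 16: x=[3.9508] v=[-1.7746]
Step 17: x=[3.7729] v=[-1.7791]
Step 18: x=[3.5961] v=[-1.7680]
Step 19: x=[3.4220] v=[-1.7414]
Step 20: x=[3.2520] v=[-1.6996]
Step 21: x=[3.0877] v=[-1.6429]
Step 22: x=[2.9305] v=[-1.5718]
Step 23: x=[2.7818] v=[-1.4870]
Step 24: x=[2.6429] v=[-1.3892]
Step 25: x=[2.5150] v=[-1.2792]
Step 26: x=[2.3992] v=[-1.1580]
Step 27: x=[2.2965] v=[-1.0267]
Step 28: x=[2.2079] v=[-0.8864]
Step 29: x=[2.1341] v=[-0.7383]
Step 30: x=[2.0757] v=[-0.5838]
Step 31: x=[2.0333] v=[-0.4242]
Step 32: x=[2.0072] v=[-0.2609]
Step 33: x=[1.9977] v=[-0.0953]
Step 34: x=[2.0048] v=[0.0712]
First v>=0 after going negative at step 34, time=3.4000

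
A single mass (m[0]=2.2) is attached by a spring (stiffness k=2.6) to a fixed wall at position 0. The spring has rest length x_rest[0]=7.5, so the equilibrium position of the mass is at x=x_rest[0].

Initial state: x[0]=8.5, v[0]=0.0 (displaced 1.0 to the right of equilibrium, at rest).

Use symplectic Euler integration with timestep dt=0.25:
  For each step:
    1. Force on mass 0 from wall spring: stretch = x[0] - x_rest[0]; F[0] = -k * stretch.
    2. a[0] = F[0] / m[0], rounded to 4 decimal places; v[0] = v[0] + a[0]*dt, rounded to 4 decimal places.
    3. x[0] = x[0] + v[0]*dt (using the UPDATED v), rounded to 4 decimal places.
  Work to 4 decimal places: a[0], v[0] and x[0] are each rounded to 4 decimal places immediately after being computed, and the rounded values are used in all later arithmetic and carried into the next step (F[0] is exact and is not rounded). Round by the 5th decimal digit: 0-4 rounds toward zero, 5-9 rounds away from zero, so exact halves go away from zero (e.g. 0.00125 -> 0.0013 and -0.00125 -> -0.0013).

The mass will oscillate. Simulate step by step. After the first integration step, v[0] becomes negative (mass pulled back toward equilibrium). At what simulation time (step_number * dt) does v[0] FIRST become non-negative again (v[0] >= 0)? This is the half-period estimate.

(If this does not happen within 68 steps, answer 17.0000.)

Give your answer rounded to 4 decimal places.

Step 0: x=[8.5000] v=[0.0000]
Step 1: x=[8.4261] v=[-0.2955]
Step 2: x=[8.2838] v=[-0.5691]
Step 3: x=[8.0836] v=[-0.8007]
Step 4: x=[7.8403] v=[-0.9731]
Step 5: x=[7.5719] v=[-1.0737]
Step 6: x=[7.2982] v=[-1.0950]
Step 7: x=[7.0394] v=[-1.0354]
Step 8: x=[6.8146] v=[-0.8993]
Step 9: x=[6.6404] v=[-0.6968]
Step 10: x=[6.5297] v=[-0.4428]
Step 11: x=[6.4907] v=[-0.1561]
Step 12: x=[6.5262] v=[0.1421]
First v>=0 after going negative at step 12, time=3.0000

Answer: 3.0000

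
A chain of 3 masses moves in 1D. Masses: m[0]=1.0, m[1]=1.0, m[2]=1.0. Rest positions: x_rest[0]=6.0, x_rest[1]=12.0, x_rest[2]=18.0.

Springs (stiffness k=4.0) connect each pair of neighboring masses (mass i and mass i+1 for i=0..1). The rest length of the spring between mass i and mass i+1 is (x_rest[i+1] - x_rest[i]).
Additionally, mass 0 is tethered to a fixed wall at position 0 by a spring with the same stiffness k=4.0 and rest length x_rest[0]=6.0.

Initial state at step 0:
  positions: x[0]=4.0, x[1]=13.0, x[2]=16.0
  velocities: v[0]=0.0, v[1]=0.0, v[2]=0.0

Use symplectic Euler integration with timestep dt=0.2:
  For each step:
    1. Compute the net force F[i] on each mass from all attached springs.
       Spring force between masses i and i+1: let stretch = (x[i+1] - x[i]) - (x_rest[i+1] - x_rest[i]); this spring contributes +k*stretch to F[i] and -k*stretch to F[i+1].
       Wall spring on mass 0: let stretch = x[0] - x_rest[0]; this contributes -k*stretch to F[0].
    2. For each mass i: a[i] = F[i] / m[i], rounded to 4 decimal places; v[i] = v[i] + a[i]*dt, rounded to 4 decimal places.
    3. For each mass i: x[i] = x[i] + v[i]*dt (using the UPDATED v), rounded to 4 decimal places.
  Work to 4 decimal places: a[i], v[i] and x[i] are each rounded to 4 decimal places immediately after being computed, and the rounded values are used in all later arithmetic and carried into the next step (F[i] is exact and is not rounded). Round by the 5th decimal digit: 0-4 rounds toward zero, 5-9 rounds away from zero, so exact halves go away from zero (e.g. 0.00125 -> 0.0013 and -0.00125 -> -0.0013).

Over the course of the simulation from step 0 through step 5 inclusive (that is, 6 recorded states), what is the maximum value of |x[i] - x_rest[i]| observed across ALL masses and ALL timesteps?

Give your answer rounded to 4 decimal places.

Step 0: x=[4.0000 13.0000 16.0000] v=[0.0000 0.0000 0.0000]
Step 1: x=[4.8000 12.0400 16.4800] v=[4.0000 -4.8000 2.4000]
Step 2: x=[5.9904 10.6320 17.2096] v=[5.9520 -7.0400 3.6480]
Step 3: x=[6.9650 9.5338 17.8468] v=[4.8730 -5.4912 3.1859]
Step 4: x=[7.2362 9.3546 18.1139] v=[1.3560 -0.8958 1.3355]
Step 5: x=[6.6886 10.2380 17.9395] v=[-2.7382 4.4169 -0.8719]
Max displacement = 2.6454

Answer: 2.6454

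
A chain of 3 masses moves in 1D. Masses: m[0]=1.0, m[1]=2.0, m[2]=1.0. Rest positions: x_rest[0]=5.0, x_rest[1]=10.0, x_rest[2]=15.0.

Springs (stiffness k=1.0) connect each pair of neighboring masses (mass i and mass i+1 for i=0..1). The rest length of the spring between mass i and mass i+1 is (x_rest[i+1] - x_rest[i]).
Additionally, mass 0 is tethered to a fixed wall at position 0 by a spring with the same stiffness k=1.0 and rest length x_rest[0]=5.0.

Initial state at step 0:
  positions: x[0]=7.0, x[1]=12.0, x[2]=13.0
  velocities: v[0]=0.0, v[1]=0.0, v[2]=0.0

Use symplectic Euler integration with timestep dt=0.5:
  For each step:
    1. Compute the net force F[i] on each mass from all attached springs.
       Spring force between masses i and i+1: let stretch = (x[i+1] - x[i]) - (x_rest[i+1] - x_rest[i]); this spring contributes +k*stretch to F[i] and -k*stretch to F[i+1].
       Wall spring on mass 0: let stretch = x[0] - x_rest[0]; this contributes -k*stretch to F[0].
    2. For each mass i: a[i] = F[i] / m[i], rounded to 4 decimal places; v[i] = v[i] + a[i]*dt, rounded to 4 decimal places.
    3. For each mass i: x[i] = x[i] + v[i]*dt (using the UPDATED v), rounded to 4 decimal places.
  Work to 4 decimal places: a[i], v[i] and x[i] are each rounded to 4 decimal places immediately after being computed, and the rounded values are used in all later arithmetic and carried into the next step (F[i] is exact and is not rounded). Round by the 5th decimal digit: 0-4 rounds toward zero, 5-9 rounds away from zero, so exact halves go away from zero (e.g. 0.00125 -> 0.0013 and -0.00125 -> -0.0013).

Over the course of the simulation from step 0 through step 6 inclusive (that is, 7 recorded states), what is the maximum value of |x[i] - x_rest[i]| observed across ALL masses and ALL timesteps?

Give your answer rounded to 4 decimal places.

Answer: 3.3429

Derivation:
Step 0: x=[7.0000 12.0000 13.0000] v=[0.0000 0.0000 0.0000]
Step 1: x=[6.5000 11.5000 14.0000] v=[-1.0000 -1.0000 2.0000]
Step 2: x=[5.6250 10.6875 15.6250] v=[-1.7500 -1.6250 3.2500]
Step 3: x=[4.6094 9.8594 17.2657] v=[-2.0313 -1.6563 3.2813]
Step 4: x=[3.7539 9.3008 18.3048] v=[-1.7110 -1.1172 2.0782]
Step 5: x=[3.3467 9.1744 18.3429] v=[-0.8145 -0.2529 0.0762]
Step 6: x=[3.5597 9.4656 17.3389] v=[0.4260 0.5823 -2.0081]
Max displacement = 3.3429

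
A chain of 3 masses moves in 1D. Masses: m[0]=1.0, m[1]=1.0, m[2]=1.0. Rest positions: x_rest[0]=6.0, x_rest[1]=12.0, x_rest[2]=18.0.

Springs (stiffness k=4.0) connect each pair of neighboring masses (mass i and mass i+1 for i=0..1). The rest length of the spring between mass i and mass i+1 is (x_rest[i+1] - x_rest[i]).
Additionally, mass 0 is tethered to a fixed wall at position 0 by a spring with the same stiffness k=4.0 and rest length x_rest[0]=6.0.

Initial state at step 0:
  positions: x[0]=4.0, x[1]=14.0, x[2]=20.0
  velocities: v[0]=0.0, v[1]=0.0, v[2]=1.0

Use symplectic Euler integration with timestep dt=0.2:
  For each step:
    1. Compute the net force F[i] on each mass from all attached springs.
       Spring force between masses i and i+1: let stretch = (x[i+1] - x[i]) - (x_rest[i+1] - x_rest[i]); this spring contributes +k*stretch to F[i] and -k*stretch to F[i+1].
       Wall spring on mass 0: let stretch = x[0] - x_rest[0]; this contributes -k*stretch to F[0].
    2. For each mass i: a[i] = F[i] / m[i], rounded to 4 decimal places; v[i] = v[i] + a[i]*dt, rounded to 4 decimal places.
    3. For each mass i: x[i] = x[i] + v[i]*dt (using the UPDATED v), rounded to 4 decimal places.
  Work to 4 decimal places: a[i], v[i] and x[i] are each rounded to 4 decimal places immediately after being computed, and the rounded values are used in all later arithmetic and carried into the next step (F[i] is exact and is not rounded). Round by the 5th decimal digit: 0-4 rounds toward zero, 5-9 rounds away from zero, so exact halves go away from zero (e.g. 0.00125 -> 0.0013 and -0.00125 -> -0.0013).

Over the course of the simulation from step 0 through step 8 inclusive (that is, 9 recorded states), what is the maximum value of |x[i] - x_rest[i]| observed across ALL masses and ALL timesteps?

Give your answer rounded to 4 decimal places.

Answer: 2.7098

Derivation:
Step 0: x=[4.0000 14.0000 20.0000] v=[0.0000 0.0000 1.0000]
Step 1: x=[4.9600 13.3600 20.2000] v=[4.8000 -3.2000 1.0000]
Step 2: x=[6.4704 12.4704 20.2656] v=[7.5520 -4.4480 0.3280]
Step 3: x=[7.9055 11.8680 20.0440] v=[7.1757 -3.0118 -1.1082]
Step 4: x=[8.7098 11.9398 19.4742] v=[4.0213 0.3590 -2.8490]
Step 5: x=[8.6373 12.7003 18.6589] v=[-0.3625 3.8025 -4.0765]
Step 6: x=[7.8329 13.7641 17.8502] v=[-4.0219 5.3190 -4.0434]
Step 7: x=[6.7242 14.5327 17.3477] v=[-5.5433 3.8429 -2.5123]
Step 8: x=[5.7890 14.5023 17.3548] v=[-4.6759 -0.1519 0.0357]
Max displacement = 2.7098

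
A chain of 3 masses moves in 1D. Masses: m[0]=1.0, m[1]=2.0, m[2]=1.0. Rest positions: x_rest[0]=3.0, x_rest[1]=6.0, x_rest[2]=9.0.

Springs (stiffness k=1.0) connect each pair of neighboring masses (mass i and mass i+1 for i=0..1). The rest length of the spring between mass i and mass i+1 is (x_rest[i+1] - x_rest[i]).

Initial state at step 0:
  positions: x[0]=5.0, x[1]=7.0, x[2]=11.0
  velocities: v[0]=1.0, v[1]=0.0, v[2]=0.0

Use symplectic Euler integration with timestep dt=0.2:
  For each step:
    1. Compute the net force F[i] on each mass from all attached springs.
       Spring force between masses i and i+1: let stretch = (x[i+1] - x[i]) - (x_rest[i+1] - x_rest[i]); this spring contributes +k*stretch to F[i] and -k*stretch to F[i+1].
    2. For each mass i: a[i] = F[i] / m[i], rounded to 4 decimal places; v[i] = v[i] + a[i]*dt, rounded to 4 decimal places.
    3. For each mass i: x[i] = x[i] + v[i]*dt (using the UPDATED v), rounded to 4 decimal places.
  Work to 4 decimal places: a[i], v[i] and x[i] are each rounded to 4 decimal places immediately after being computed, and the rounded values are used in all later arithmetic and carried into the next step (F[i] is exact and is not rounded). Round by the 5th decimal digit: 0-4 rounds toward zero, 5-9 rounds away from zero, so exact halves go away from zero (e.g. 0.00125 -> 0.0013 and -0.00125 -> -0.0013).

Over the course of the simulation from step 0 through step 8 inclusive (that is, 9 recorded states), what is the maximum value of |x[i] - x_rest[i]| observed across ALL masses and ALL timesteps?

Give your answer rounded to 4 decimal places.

Step 0: x=[5.0000 7.0000 11.0000] v=[1.0000 0.0000 0.0000]
Step 1: x=[5.1600 7.0400 10.9600] v=[0.8000 0.2000 -0.2000]
Step 2: x=[5.2752 7.1208 10.8832] v=[0.5760 0.4040 -0.3840]
Step 3: x=[5.3442 7.2399 10.7759] v=[0.3451 0.5957 -0.5365]
Step 4: x=[5.3690 7.3918 10.6472] v=[0.1242 0.7597 -0.6437]
Step 5: x=[5.3548 7.5684 10.5082] v=[-0.0712 0.8830 -0.6948]
Step 6: x=[5.3091 7.7595 10.3716] v=[-0.2285 0.9556 -0.6828]
Step 7: x=[5.2414 7.9539 10.2506] v=[-0.3384 0.9718 -0.6052]
Step 8: x=[5.1622 8.1399 10.1577] v=[-0.3959 0.9302 -0.4645]
Max displacement = 2.3690

Answer: 2.3690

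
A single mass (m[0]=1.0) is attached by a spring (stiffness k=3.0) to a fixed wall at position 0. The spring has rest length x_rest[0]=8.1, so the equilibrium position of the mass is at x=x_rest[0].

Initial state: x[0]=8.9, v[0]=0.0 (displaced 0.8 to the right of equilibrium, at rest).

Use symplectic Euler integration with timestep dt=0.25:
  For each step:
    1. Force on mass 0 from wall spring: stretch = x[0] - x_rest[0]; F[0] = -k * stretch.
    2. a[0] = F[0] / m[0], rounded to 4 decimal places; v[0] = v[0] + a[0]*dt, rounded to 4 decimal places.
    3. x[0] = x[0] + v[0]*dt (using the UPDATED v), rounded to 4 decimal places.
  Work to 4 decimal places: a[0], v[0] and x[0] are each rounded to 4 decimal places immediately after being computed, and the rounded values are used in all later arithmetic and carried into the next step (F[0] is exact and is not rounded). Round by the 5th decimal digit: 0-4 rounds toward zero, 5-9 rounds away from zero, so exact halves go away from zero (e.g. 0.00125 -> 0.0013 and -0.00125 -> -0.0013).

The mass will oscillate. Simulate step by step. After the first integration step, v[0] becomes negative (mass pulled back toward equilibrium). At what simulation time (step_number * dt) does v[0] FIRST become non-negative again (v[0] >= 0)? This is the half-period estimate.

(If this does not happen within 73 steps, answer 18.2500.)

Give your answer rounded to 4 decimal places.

Step 0: x=[8.9000] v=[0.0000]
Step 1: x=[8.7500] v=[-0.6000]
Step 2: x=[8.4781] v=[-1.0875]
Step 3: x=[8.1353] v=[-1.3711]
Step 4: x=[7.7859] v=[-1.3976]
Step 5: x=[7.4954] v=[-1.1620]
Step 6: x=[7.3183] v=[-0.7086]
Step 7: x=[7.2877] v=[-0.1223]
Step 8: x=[7.4094] v=[0.4869]
First v>=0 after going negative at step 8, time=2.0000

Answer: 2.0000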